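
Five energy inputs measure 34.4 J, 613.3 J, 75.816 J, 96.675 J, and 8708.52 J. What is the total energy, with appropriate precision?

34.4 J + 613.3 J + 75.816 J + 96.675 J + 8708.52 J = 9528.711 J.
Addition/subtraction keeps the fewest decimal places: 34.4 → 1 decimal place, 613.3 → 1 decimal place, 75.816 → 3 decimal places, 96.675 → 3 decimal places, 8708.52 → 2 decimal places; limit is 1.
Rounded to 1 decimal place: 9528.7 J.

9528.7 J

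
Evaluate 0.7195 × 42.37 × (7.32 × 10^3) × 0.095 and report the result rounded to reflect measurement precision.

2.1 × 10^4

0.7195 × 42.37 × (7.32 × 10^3) × 0.095 = 21199.418511
Multiplication/division keeps the fewest significant figures: 0.7195 → 4 s.f., 42.37 → 4 s.f., 7.32 × 10^3 → 3 s.f., 0.095 → 2 s.f.; limit is 2.
Rounded to 2 significant figures: 2.1 × 10^4.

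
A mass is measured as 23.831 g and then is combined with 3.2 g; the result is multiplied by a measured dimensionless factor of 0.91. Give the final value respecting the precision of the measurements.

25 g

23.831 g + 3.2 g = 27.031 g; the sum is limited to 1 decimal place (3 s.f.).
Carrying full precision, 27.031 × 0.91 = 24.59821 g; 0.91 has 2 s.f., so the result keeps min(3, 2) = 2 s.f.
Rounded to 2 significant figures: 25 g.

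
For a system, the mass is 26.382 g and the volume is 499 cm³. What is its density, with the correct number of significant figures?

density = 26.382 g ÷ 499 cm³ = 0.052869739479… g/cm³.
26.382 has 5 significant figures; 499 has 3.
Division/multiplication keeps the fewest: 3 significant figures.
Rounded: 0.0529 g/cm³.

0.0529 g/cm³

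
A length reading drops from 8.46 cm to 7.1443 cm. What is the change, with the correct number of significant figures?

1.32 cm

8.46 cm − 7.1443 cm = 1.3157 cm.
Addition/subtraction keeps the fewest decimal places: 8.46 → 2 decimal places, 7.1443 → 4 decimal places; limit is 2.
Rounded to 2 decimal places: 1.32 cm.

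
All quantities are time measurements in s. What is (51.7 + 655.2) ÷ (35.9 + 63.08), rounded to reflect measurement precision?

51.7 + 655.2 = 706.9, limited to 1 d.p. → 4 s.f.; 35.9 + 63.08 = 98.98, limited to 1 d.p. → 3 s.f.
Carrying full precision, 706.9 ÷ 98.98 = 7.14184683774…; keep min(4, 3) = 3 s.f.
Rounded to 3 significant figures: 7.14.

7.14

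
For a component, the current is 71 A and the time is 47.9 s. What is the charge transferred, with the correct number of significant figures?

3.4 × 10^3 C

charge transferred = 71 A × 47.9 s = 3400.9 C.
71 has 2 significant figures; 47.9 has 3.
Division/multiplication keeps the fewest: 2 significant figures.
Rounded: 3.4 × 10^3 C.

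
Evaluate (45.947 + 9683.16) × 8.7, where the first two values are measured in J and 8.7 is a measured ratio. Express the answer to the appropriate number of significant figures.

8.5 × 10⁴ J

45.947 J + 9683.16 J = 9729.107 J; the sum is limited to 2 decimal places (6 s.f.).
Carrying full precision, 9729.107 × 8.7 = 84643.2309 J; 8.7 has 2 s.f., so the result keeps min(6, 2) = 2 s.f.
Rounded to 2 significant figures: 8.5 × 10⁴ J.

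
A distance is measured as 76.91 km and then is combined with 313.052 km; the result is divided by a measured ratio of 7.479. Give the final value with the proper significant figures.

76.91 km + 313.052 km = 389.962 km; the sum is limited to 2 decimal places (5 s.f.).
Carrying full precision, 389.962 ÷ 7.479 = 52.1409279315… km; 7.479 has 4 s.f., so the result keeps min(5, 4) = 4 s.f.
Rounded to 4 significant figures: 52.14 km.

52.14 km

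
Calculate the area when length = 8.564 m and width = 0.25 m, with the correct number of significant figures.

area = 8.564 m × 0.25 m = 2.141 m².
8.564 has 4 significant figures; 0.25 has 2.
Division/multiplication keeps the fewest: 2 significant figures.
Rounded: 2.1 m².

2.1 m²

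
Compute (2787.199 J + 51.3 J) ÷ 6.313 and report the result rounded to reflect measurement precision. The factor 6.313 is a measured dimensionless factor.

2787.199 J + 51.3 J = 2838.499 J; the sum is limited to 1 decimal place (5 s.f.).
Carrying full precision, 2838.499 ÷ 6.313 = 449.627593854… J; 6.313 has 4 s.f., so the result keeps min(5, 4) = 4 s.f.
Rounded to 4 significant figures: 4.496 × 10^2 J.

4.496 × 10^2 J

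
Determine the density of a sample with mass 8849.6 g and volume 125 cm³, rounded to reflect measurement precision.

density = 8849.6 g ÷ 125 cm³ = 70.7968 g/cm³.
8849.6 has 5 significant figures; 125 has 3.
Division/multiplication keeps the fewest: 3 significant figures.
Rounded: 70.8 g/cm³.

70.8 g/cm³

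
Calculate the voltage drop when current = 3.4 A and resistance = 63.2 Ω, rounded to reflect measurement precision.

2.1 × 10^2 V

voltage drop = 3.4 A × 63.2 Ω = 214.88 V.
3.4 has 2 significant figures; 63.2 has 3.
Division/multiplication keeps the fewest: 2 significant figures.
Rounded: 2.1 × 10^2 V.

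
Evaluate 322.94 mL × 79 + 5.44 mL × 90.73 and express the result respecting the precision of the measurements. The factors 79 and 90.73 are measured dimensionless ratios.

2.6 × 10⁴ mL

322.94 × 79 = 25512.26 → 2.6 × 10⁴ mL (2 s.f., last digit at the 10^3 place).
5.44 × 90.73 = 493.5712 → 494 mL (3 s.f., last digit at the 10^0 place).
Sum: 26005.8312 mL; keep the coarser place, 10^3.
Result: 2.6 × 10⁴ mL.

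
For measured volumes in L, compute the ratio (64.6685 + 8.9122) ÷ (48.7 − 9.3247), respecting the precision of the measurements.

1.87

64.6685 + 8.9122 = 73.5807, limited to 4 d.p. → 6 s.f.; 48.7 − 9.3247 = 39.3753, limited to 1 d.p. → 3 s.f.
Carrying full precision, 73.5807 ÷ 39.3753 = 1.86870195275…; keep min(6, 3) = 3 s.f.
Rounded to 3 significant figures: 1.87.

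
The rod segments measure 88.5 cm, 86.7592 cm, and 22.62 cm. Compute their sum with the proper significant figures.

197.9 cm

88.5 cm + 86.7592 cm + 22.62 cm = 197.8792 cm.
Addition/subtraction keeps the fewest decimal places: 88.5 → 1 decimal place, 86.7592 → 4 decimal places, 22.62 → 2 decimal places; limit is 1.
Rounded to 1 decimal place: 197.9 cm.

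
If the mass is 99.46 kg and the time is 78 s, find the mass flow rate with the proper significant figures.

1.3 kg/s

mass flow rate = 99.46 kg ÷ 78 s = 1.27512820513… kg/s.
99.46 has 4 significant figures; 78 has 2.
Division/multiplication keeps the fewest: 2 significant figures.
Rounded: 1.3 kg/s.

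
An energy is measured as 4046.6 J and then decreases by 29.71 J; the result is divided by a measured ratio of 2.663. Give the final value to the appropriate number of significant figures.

4046.6 J − 29.71 J = 4016.89 J; the difference is limited to 1 decimal place (5 s.f.).
Carrying full precision, 4016.89 ÷ 2.663 = 1508.40781074… J; 2.663 has 4 s.f., so the result keeps min(5, 4) = 4 s.f.
Rounded to 4 significant figures: 1508 J.

1508 J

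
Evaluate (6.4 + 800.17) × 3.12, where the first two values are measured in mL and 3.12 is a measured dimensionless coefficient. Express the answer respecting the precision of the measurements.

6.4 mL + 800.17 mL = 806.57 mL; the sum is limited to 1 decimal place (4 s.f.).
Carrying full precision, 806.57 × 3.12 = 2516.4984 mL; 3.12 has 3 s.f., so the result keeps min(4, 3) = 3 s.f.
Rounded to 3 significant figures: 2.52 × 10³ mL.

2.52 × 10³ mL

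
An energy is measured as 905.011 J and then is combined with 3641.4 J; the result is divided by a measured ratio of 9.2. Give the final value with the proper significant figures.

905.011 J + 3641.4 J = 4546.411 J; the sum is limited to 1 decimal place (5 s.f.).
Carrying full precision, 4546.411 ÷ 9.2 = 494.175108696… J; 9.2 has 2 s.f., so the result keeps min(5, 2) = 2 s.f.
Rounded to 2 significant figures: 4.9 × 10² J.

4.9 × 10² J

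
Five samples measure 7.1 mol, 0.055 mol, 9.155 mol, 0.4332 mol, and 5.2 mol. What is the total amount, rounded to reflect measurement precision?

7.1 mol + 0.055 mol + 9.155 mol + 0.4332 mol + 5.2 mol = 21.9432 mol.
Addition/subtraction keeps the fewest decimal places: 7.1 → 1 decimal place, 0.055 → 3 decimal places, 9.155 → 3 decimal places, 0.4332 → 4 decimal places, 5.2 → 1 decimal place; limit is 1.
Rounded to 1 decimal place: 21.9 mol.

21.9 mol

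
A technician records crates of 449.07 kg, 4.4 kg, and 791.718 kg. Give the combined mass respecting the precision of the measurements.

1245.2 kg

449.07 kg + 4.4 kg + 791.718 kg = 1245.188 kg.
Addition/subtraction keeps the fewest decimal places: 449.07 → 2 decimal places, 4.4 → 1 decimal place, 791.718 → 3 decimal places; limit is 1.
Rounded to 1 decimal place: 1245.2 kg.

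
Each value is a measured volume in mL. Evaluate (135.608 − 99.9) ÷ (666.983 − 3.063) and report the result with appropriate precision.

135.608 − 99.9 = 35.708, limited to 1 d.p. → 3 s.f.; 666.983 − 3.063 = 663.920, limited to 3 d.p. → 6 s.f.
Carrying full precision, 35.708 ÷ 663.920 = 0.0537835883841…; keep min(3, 6) = 3 s.f.
Rounded to 3 significant figures: 0.0538.

0.0538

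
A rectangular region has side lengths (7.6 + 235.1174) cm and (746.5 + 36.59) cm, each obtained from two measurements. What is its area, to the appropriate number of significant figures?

1.901 × 10⁵ cm²

7.6 + 235.1174 = 242.7174, limited to 1 d.p. → 4 s.f.; 746.5 + 36.59 = 783.09, limited to 1 d.p. → 4 s.f.
Carrying full precision, 242.7174 × 783.09 = 190069.568766; keep min(4, 4) = 4 s.f.
Rounded to 4 significant figures: 1.901 × 10⁵ cm².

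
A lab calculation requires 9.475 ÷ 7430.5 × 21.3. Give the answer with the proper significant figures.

9.475 ÷ 7430.5 × 21.3 = 0.0271606890519…
Multiplication/division keeps the fewest significant figures: 9.475 → 4 s.f., 7430.5 → 5 s.f., 21.3 → 3 s.f.; limit is 3.
Rounded to 3 significant figures: 0.0272.

0.0272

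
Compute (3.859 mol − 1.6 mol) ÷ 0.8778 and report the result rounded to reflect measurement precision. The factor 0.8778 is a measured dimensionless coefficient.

2.6 mol

3.859 mol − 1.6 mol = 2.259 mol; the difference is limited to 1 decimal place (2 s.f.).
Carrying full precision, 2.259 ÷ 0.8778 = 2.57347915243… mol; 0.8778 has 4 s.f., so the result keeps min(2, 4) = 2 s.f.
Rounded to 2 significant figures: 2.6 mol.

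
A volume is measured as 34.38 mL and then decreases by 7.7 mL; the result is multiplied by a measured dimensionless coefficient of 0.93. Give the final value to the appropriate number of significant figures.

34.38 mL − 7.7 mL = 26.68 mL; the difference is limited to 1 decimal place (3 s.f.).
Carrying full precision, 26.68 × 0.93 = 24.8124 mL; 0.93 has 2 s.f., so the result keeps min(3, 2) = 2 s.f.
Rounded to 2 significant figures: 25 mL.

25 mL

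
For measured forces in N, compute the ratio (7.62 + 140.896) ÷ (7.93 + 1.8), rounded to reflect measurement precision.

15

7.62 + 140.896 = 148.516, limited to 2 d.p. → 5 s.f.; 7.93 + 1.8 = 9.73, limited to 1 d.p. → 2 s.f.
Carrying full precision, 148.516 ÷ 9.73 = 15.2637204522…; keep min(5, 2) = 2 s.f.
Rounded to 2 significant figures: 15.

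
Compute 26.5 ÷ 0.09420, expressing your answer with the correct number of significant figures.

281

26.5 ÷ 0.09420 = 281.316348195…
Multiplication/division keeps the fewest significant figures: 26.5 → 3 s.f., 0.09420 → 4 s.f.; limit is 3.
Rounded to 3 significant figures: 281.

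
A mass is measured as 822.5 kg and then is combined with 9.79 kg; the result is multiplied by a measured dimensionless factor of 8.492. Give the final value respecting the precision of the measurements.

822.5 kg + 9.79 kg = 832.29 kg; the sum is limited to 1 decimal place (4 s.f.).
Carrying full precision, 832.29 × 8.492 = 7067.80668 kg; 8.492 has 4 s.f., so the result keeps min(4, 4) = 4 s.f.
Rounded to 4 significant figures: 7068 kg.

7068 kg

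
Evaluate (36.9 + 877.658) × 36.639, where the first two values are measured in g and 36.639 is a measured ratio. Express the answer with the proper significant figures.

36.9 g + 877.658 g = 914.558 g; the sum is limited to 1 decimal place (4 s.f.).
Carrying full precision, 914.558 × 36.639 = 33508.490562 g; 36.639 has 5 s.f., so the result keeps min(4, 5) = 4 s.f.
Rounded to 4 significant figures: 3.351 × 10⁴ g.

3.351 × 10⁴ g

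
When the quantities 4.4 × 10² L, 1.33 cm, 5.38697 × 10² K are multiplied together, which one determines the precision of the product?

4.4 × 10² L → 2 s.f.; 1.33 cm → 3 s.f.; 5.38697 × 10² K → 6 s.f.
The fewest is 2 significant figures, from 4.4 × 10² L.

4.4 × 10² L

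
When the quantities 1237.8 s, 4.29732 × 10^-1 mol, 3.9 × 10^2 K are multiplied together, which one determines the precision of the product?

3.9 × 10^2 K

1237.8 s → 5 s.f.; 4.29732 × 10^-1 mol → 6 s.f.; 3.9 × 10^2 K → 2 s.f.
The fewest is 2 significant figures, from 3.9 × 10^2 K.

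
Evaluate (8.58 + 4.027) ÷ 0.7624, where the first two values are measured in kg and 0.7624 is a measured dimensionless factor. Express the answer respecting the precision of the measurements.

16.54 kg

8.58 kg + 4.027 kg = 12.607 kg; the sum is limited to 2 decimal places (4 s.f.).
Carrying full precision, 12.607 ÷ 0.7624 = 16.5359391396… kg; 0.7624 has 4 s.f., so the result keeps min(4, 4) = 4 s.f.
Rounded to 4 significant figures: 16.54 kg.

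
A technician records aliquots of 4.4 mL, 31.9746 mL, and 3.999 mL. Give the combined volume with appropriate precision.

40.4 mL

4.4 mL + 31.9746 mL + 3.999 mL = 40.3736 mL.
Addition/subtraction keeps the fewest decimal places: 4.4 → 1 decimal place, 31.9746 → 4 decimal places, 3.999 → 3 decimal places; limit is 1.
Rounded to 1 decimal place: 40.4 mL.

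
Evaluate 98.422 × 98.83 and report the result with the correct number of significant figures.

98.422 × 98.83 = 9727.04626
Multiplication/division keeps the fewest significant figures: 98.422 → 5 s.f., 98.83 → 4 s.f.; limit is 4.
Rounded to 4 significant figures: 9727.

9727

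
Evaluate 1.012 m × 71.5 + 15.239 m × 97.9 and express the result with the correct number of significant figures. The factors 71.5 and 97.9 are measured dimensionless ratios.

1.56 × 10^3 m

1.012 × 71.5 = 72.358 → 72.4 m (3 s.f., last digit at the 10^-1 place).
15.239 × 97.9 = 1491.8981 → 1.49 × 10^3 m (3 s.f., last digit at the 10^1 place).
Sum: 1564.2561 m; keep the coarser place, 10^1.
Result: 1.56 × 10^3 m.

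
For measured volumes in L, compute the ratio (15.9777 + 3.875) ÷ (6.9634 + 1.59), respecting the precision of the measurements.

2.32

15.9777 + 3.875 = 19.8527, limited to 3 d.p. → 5 s.f.; 6.9634 + 1.59 = 8.5534, limited to 2 d.p. → 3 s.f.
Carrying full precision, 19.8527 ÷ 8.5534 = 2.32103023359…; keep min(5, 3) = 3 s.f.
Rounded to 3 significant figures: 2.32.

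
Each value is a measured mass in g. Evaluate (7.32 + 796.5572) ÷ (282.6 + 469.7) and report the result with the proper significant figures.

1.069

7.32 + 796.5572 = 803.8772, limited to 2 d.p. → 5 s.f.; 282.6 + 469.7 = 752.3, limited to 1 d.p. → 4 s.f.
Carrying full precision, 803.8772 ÷ 752.3 = 1.06855935132…; keep min(5, 4) = 4 s.f.
Rounded to 4 significant figures: 1.069.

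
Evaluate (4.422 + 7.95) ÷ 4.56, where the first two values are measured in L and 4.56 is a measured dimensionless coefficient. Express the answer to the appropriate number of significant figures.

4.422 L + 7.95 L = 12.372 L; the sum is limited to 2 decimal places (4 s.f.).
Carrying full precision, 12.372 ÷ 4.56 = 2.71315789474… L; 4.56 has 3 s.f., so the result keeps min(4, 3) = 3 s.f.
Rounded to 3 significant figures: 2.71 L.

2.71 L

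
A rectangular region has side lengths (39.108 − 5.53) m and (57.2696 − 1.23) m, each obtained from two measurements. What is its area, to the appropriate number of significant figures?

39.108 − 5.53 = 33.578, limited to 2 d.p. → 4 s.f.; 57.2696 − 1.23 = 56.0396, limited to 2 d.p. → 4 s.f.
Carrying full precision, 33.578 × 56.0396 = 1881.6976888; keep min(4, 4) = 4 s.f.
Rounded to 4 significant figures: 1882 m².

1882 m²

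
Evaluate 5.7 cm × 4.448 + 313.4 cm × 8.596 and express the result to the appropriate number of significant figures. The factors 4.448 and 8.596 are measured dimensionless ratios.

5.7 × 4.448 = 25.3536 → 25 cm (2 s.f., last digit at the 10^0 place).
313.4 × 8.596 = 2693.9864 → 2694 cm (4 s.f., last digit at the 10^0 place).
Sum: 2719.34 cm; keep the coarser place, 10^0.
Result: 2719 cm.

2719 cm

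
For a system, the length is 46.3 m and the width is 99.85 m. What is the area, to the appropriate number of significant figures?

4.62 × 10³ m²

area = 46.3 m × 99.85 m = 4623.055 m².
46.3 has 3 significant figures; 99.85 has 4.
Division/multiplication keeps the fewest: 3 significant figures.
Rounded: 4.62 × 10³ m².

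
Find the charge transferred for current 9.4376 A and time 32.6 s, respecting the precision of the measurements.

308 C

charge transferred = 9.4376 A × 32.6 s = 307.66576 C.
9.4376 has 5 significant figures; 32.6 has 3.
Division/multiplication keeps the fewest: 3 significant figures.
Rounded: 308 C.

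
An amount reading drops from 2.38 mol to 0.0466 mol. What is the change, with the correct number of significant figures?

2.38 mol − 0.0466 mol = 2.3334 mol.
Addition/subtraction keeps the fewest decimal places: 2.38 → 2 decimal places, 0.0466 → 4 decimal places; limit is 2.
Rounded to 2 decimal places: 2.33 mol.

2.33 mol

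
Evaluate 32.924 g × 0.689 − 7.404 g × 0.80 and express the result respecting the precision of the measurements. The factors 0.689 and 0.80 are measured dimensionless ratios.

16.8 g

32.924 × 0.689 = 22.684636 → 22.7 g (3 s.f., last digit at the 10^-1 place).
7.404 × 0.80 = 5.9232 → 5.9 g (2 s.f., last digit at the 10^-1 place).
Difference: 16.761436 g; keep the coarser place, 10^-1.
Result: 16.8 g.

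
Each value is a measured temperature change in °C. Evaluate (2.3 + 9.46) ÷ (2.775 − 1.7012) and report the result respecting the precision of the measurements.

11.0

2.3 + 9.46 = 11.76, limited to 1 d.p. → 3 s.f.; 2.775 − 1.7012 = 1.0738, limited to 3 d.p. → 4 s.f.
Carrying full precision, 11.76 ÷ 1.0738 = 10.9517601043…; keep min(3, 4) = 3 s.f.
Rounded to 3 significant figures: 11.0.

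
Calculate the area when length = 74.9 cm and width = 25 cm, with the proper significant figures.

area = 74.9 cm × 25 cm = 1872.5 cm².
74.9 has 3 significant figures; 25 has 2.
Division/multiplication keeps the fewest: 2 significant figures.
Rounded: 1.9 × 10³ cm².

1.9 × 10³ cm²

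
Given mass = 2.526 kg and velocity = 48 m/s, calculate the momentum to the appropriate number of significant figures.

momentum = 2.526 kg × 48 m/s = 121.248 kg·m/s.
2.526 has 4 significant figures; 48 has 2.
Division/multiplication keeps the fewest: 2 significant figures.
Rounded: 1.2 × 10^2 kg·m/s.

1.2 × 10^2 kg·m/s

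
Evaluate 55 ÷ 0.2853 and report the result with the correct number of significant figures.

1.9 × 10²

55 ÷ 0.2853 = 192.779530319…
Multiplication/division keeps the fewest significant figures: 55 → 2 s.f., 0.2853 → 4 s.f.; limit is 2.
Rounded to 2 significant figures: 1.9 × 10².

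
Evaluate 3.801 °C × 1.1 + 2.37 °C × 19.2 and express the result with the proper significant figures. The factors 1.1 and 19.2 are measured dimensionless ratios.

49.7 °C

3.801 × 1.1 = 4.1811 → 4.2 °C (2 s.f., last digit at the 10^-1 place).
2.37 × 19.2 = 45.504 → 45.5 °C (3 s.f., last digit at the 10^-1 place).
Sum: 49.6851 °C; keep the coarser place, 10^-1.
Result: 49.7 °C.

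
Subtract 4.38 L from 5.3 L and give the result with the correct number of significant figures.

9 × 10^-1 L

5.3 L − 4.38 L = 0.92 L.
Addition/subtraction keeps the fewest decimal places: 5.3 → 1 decimal place, 4.38 → 2 decimal places; limit is 1.
Rounded to 1 decimal place: 9 × 10^-1 L.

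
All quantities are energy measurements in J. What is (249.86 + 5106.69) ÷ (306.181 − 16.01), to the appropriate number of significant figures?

18.460

249.86 + 5106.69 = 5356.55, limited to 2 d.p. → 6 s.f.; 306.181 − 16.01 = 290.171, limited to 2 d.p. → 5 s.f.
Carrying full precision, 5356.55 ÷ 290.171 = 18.459977048…; keep min(6, 5) = 5 s.f.
Rounded to 5 significant figures: 18.460.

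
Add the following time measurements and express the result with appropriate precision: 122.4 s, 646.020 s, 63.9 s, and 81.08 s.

122.4 s + 646.020 s + 63.9 s + 81.08 s = 913.400 s.
Addition/subtraction keeps the fewest decimal places: 122.4 → 1 decimal place, 646.020 → 3 decimal places, 63.9 → 1 decimal place, 81.08 → 2 decimal places; limit is 1.
Rounded to 1 decimal place: 913.4 s.

913.4 s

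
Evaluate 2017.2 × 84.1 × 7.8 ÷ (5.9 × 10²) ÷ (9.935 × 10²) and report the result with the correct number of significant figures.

2.3

2017.2 × 84.1 × 7.8 ÷ (5.9 × 10²) ÷ (9.935 × 10²) = 2.25745797856…
Multiplication/division keeps the fewest significant figures: 2017.2 → 5 s.f., 84.1 → 3 s.f., 7.8 → 2 s.f., 5.9 × 10² → 2 s.f., 9.935 × 10² → 4 s.f.; limit is 2.
Rounded to 2 significant figures: 2.3.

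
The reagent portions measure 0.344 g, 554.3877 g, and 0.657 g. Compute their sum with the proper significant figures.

555.389 g

0.344 g + 554.3877 g + 0.657 g = 555.3887 g.
Addition/subtraction keeps the fewest decimal places: 0.344 → 3 decimal places, 554.3877 → 4 decimal places, 0.657 → 3 decimal places; limit is 3.
Rounded to 3 decimal places: 555.389 g.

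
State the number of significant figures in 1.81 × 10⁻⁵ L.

3

1.81 × 10⁻⁵: in scientific notation every digit of the coefficient is significant.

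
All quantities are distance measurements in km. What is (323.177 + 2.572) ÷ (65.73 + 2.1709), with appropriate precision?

323.177 + 2.572 = 325.749, limited to 3 d.p. → 6 s.f.; 65.73 + 2.1709 = 67.9009, limited to 2 d.p. → 4 s.f.
Carrying full precision, 325.749 ÷ 67.9009 = 4.79741800182…; keep min(6, 4) = 4 s.f.
Rounded to 4 significant figures: 4.797.

4.797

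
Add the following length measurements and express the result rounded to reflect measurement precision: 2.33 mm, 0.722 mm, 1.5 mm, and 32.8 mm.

37.4 mm

2.33 mm + 0.722 mm + 1.5 mm + 32.8 mm = 37.352 mm.
Addition/subtraction keeps the fewest decimal places: 2.33 → 2 decimal places, 0.722 → 3 decimal places, 1.5 → 1 decimal place, 32.8 → 1 decimal place; limit is 1.
Rounded to 1 decimal place: 37.4 mm.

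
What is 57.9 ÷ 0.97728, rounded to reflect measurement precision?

57.9 ÷ 0.97728 = 59.2460707269…
Multiplication/division keeps the fewest significant figures: 57.9 → 3 s.f., 0.97728 → 5 s.f.; limit is 3.
Rounded to 3 significant figures: 59.2.

59.2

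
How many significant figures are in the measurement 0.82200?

0.82200: leading zeros are not significant; trailing zeros after a decimal point are significant.

5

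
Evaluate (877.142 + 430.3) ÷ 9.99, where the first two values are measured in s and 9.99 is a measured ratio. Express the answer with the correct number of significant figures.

877.142 s + 430.3 s = 1307.442 s; the sum is limited to 1 decimal place (5 s.f.).
Carrying full precision, 1307.442 ÷ 9.99 = 130.875075075… s; 9.99 has 3 s.f., so the result keeps min(5, 3) = 3 s.f.
Rounded to 3 significant figures: 131 s.

131 s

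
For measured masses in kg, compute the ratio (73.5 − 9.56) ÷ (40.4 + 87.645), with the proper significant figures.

73.5 − 9.56 = 63.94, limited to 1 d.p. → 3 s.f.; 40.4 + 87.645 = 128.045, limited to 1 d.p. → 4 s.f.
Carrying full precision, 63.94 ÷ 128.045 = 0.499355695263…; keep min(3, 4) = 3 s.f.
Rounded to 3 significant figures: 0.499.

0.499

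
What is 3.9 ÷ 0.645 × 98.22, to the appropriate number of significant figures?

5.9 × 10²

3.9 ÷ 0.645 × 98.22 = 593.888372093…
Multiplication/division keeps the fewest significant figures: 3.9 → 2 s.f., 0.645 → 3 s.f., 98.22 → 4 s.f.; limit is 2.
Rounded to 2 significant figures: 5.9 × 10².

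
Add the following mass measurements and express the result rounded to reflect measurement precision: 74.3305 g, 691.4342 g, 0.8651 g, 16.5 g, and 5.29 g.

74.3305 g + 691.4342 g + 0.8651 g + 16.5 g + 5.29 g = 788.4198 g.
Addition/subtraction keeps the fewest decimal places: 74.3305 → 4 decimal places, 691.4342 → 4 decimal places, 0.8651 → 4 decimal places, 16.5 → 1 decimal place, 5.29 → 2 decimal places; limit is 1.
Rounded to 1 decimal place: 788.4 g.

788.4 g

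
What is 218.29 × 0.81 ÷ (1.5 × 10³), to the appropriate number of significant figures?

0.12

218.29 × 0.81 ÷ (1.5 × 10³) = 0.1178766
Multiplication/division keeps the fewest significant figures: 218.29 → 5 s.f., 0.81 → 2 s.f., 1.5 × 10³ → 2 s.f.; limit is 2.
Rounded to 2 significant figures: 0.12.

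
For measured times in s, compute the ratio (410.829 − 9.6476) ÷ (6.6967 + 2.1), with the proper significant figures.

410.829 − 9.6476 = 401.1814, limited to 3 d.p. → 6 s.f.; 6.6967 + 2.1 = 8.7967, limited to 1 d.p. → 2 s.f.
Carrying full precision, 401.1814 ÷ 8.7967 = 45.6058976662…; keep min(6, 2) = 2 s.f.
Rounded to 2 significant figures: 46.

46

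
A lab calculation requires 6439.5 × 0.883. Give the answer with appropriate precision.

5.69 × 10^3

6439.5 × 0.883 = 5686.0785
Multiplication/division keeps the fewest significant figures: 6439.5 → 5 s.f., 0.883 → 3 s.f.; limit is 3.
Rounded to 3 significant figures: 5.69 × 10^3.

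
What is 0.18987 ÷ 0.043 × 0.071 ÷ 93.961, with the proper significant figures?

0.18987 ÷ 0.043 × 0.071 ÷ 93.961 = 0.003336557498…
Multiplication/division keeps the fewest significant figures: 0.18987 → 5 s.f., 0.043 → 2 s.f., 0.071 → 2 s.f., 93.961 → 5 s.f.; limit is 2.
Rounded to 2 significant figures: 3.3 × 10^-3.

3.3 × 10^-3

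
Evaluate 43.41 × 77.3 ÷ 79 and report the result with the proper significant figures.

42

43.41 × 77.3 ÷ 79 = 42.4758607595…
Multiplication/division keeps the fewest significant figures: 43.41 → 4 s.f., 77.3 → 3 s.f., 79 → 2 s.f.; limit is 2.
Rounded to 2 significant figures: 42.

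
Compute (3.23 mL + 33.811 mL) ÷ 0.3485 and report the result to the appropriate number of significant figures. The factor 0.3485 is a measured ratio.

3.23 mL + 33.811 mL = 37.041 mL; the sum is limited to 2 decimal places (4 s.f.).
Carrying full precision, 37.041 ÷ 0.3485 = 106.286944046… mL; 0.3485 has 4 s.f., so the result keeps min(4, 4) = 4 s.f.
Rounded to 4 significant figures: 106.3 mL.

106.3 mL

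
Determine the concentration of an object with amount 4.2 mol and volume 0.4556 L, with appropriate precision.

9.2 mol/L

concentration = 4.2 mol ÷ 0.4556 L = 9.21861281826… mol/L.
4.2 has 2 significant figures; 0.4556 has 4.
Division/multiplication keeps the fewest: 2 significant figures.
Rounded: 9.2 mol/L.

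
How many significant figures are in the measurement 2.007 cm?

4

2.007: zeros between nonzero digits are significant.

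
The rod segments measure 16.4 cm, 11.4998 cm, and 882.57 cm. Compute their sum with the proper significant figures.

16.4 cm + 11.4998 cm + 882.57 cm = 910.4698 cm.
Addition/subtraction keeps the fewest decimal places: 16.4 → 1 decimal place, 11.4998 → 4 decimal places, 882.57 → 2 decimal places; limit is 1.
Rounded to 1 decimal place: 910.5 cm.

910.5 cm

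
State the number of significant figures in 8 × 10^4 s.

8 × 10^4: in scientific notation every digit of the coefficient is significant.

1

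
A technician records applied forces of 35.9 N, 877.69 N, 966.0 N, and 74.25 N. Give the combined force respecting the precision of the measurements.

1953.8 N

35.9 N + 877.69 N + 966.0 N + 74.25 N = 1953.84 N.
Addition/subtraction keeps the fewest decimal places: 35.9 → 1 decimal place, 877.69 → 2 decimal places, 966.0 → 1 decimal place, 74.25 → 2 decimal places; limit is 1.
Rounded to 1 decimal place: 1953.8 N.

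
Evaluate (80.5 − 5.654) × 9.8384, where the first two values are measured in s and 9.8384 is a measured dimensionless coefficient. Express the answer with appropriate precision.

80.5 s − 5.654 s = 74.846 s; the difference is limited to 1 decimal place (3 s.f.).
Carrying full precision, 74.846 × 9.8384 = 736.3648864 s; 9.8384 has 5 s.f., so the result keeps min(3, 5) = 3 s.f.
Rounded to 3 significant figures: 736 s.

736 s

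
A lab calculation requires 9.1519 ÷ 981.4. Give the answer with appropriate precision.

9.1519 ÷ 981.4 = 0.00932535153862…
Multiplication/division keeps the fewest significant figures: 9.1519 → 5 s.f., 981.4 → 4 s.f.; limit is 4.
Rounded to 4 significant figures: 0.009325.

0.009325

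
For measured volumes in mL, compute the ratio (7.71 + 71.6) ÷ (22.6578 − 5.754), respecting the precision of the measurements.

7.71 + 71.6 = 79.31, limited to 1 d.p. → 3 s.f.; 22.6578 − 5.754 = 16.9038, limited to 3 d.p. → 5 s.f.
Carrying full precision, 79.31 ÷ 16.9038 = 4.69184443735…; keep min(3, 5) = 3 s.f.
Rounded to 3 significant figures: 4.69.

4.69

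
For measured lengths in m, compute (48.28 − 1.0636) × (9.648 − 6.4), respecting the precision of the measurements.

48.28 − 1.0636 = 47.2164, limited to 2 d.p. → 4 s.f.; 9.648 − 6.4 = 3.248, limited to 1 d.p. → 2 s.f.
Carrying full precision, 47.2164 × 3.248 = 153.3588672; keep min(4, 2) = 2 s.f.
Rounded to 2 significant figures: 1.5 × 10^2 m².

1.5 × 10^2 m²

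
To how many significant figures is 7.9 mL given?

2

7.9: every digit is nonzero and significant.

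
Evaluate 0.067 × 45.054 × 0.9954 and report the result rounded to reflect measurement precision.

3.0

0.067 × 45.054 × 0.9954 = 3.0047323572
Multiplication/division keeps the fewest significant figures: 0.067 → 2 s.f., 45.054 → 5 s.f., 0.9954 → 4 s.f.; limit is 2.
Rounded to 2 significant figures: 3.0.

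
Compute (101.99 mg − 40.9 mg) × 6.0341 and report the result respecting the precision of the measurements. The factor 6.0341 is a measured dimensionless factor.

101.99 mg − 40.9 mg = 61.09 mg; the difference is limited to 1 decimal place (3 s.f.).
Carrying full precision, 61.09 × 6.0341 = 368.623169 mg; 6.0341 has 5 s.f., so the result keeps min(3, 5) = 3 s.f.
Rounded to 3 significant figures: 369 mg.

369 mg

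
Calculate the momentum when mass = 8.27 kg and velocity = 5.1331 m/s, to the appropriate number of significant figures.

momentum = 8.27 kg × 5.1331 m/s = 42.450737 kg·m/s.
8.27 has 3 significant figures; 5.1331 has 5.
Division/multiplication keeps the fewest: 3 significant figures.
Rounded: 42.5 kg·m/s.

42.5 kg·m/s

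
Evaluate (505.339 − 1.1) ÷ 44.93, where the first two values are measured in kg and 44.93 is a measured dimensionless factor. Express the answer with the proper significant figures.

505.339 kg − 1.1 kg = 504.239 kg; the difference is limited to 1 decimal place (4 s.f.).
Carrying full precision, 504.239 ÷ 44.93 = 11.2227687514… kg; 44.93 has 4 s.f., so the result keeps min(4, 4) = 4 s.f.
Rounded to 4 significant figures: 11.22 kg.

11.22 kg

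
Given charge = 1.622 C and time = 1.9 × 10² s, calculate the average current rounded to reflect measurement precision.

average current = 1.622 C ÷ 1.9 × 10² s = 0.00853684210526… A.
1.622 has 4 significant figures; 1.9 × 10² has 2.
Division/multiplication keeps the fewest: 2 significant figures.
Rounded: 0.0085 A.

0.0085 A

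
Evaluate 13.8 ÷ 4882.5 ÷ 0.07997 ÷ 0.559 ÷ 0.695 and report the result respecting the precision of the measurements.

0.0910

13.8 ÷ 4882.5 ÷ 0.07997 ÷ 0.559 ÷ 0.695 = 0.0909731276427…
Multiplication/division keeps the fewest significant figures: 13.8 → 3 s.f., 4882.5 → 5 s.f., 0.07997 → 4 s.f., 0.559 → 3 s.f., 0.695 → 3 s.f.; limit is 3.
Rounded to 3 significant figures: 0.0910.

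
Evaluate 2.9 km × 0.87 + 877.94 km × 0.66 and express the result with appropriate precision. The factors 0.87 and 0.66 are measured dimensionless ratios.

2.9 × 0.87 = 2.523 → 2.5 km (2 s.f., last digit at the 10^-1 place).
877.94 × 0.66 = 579.4404 → 5.8 × 10² km (2 s.f., last digit at the 10^1 place).
Sum: 581.9634 km; keep the coarser place, 10^1.
Result: 5.8 × 10² km.

5.8 × 10² km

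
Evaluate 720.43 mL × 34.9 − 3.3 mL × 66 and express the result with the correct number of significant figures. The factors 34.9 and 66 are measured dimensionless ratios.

2.49 × 10^4 mL

720.43 × 34.9 = 25143.007 → 2.51 × 10^4 mL (3 s.f., last digit at the 10^2 place).
3.3 × 66 = 217.8 → 2.2 × 10^2 mL (2 s.f., last digit at the 10^1 place).
Difference: 24925.207 mL; keep the coarser place, 10^2.
Result: 2.49 × 10^4 mL.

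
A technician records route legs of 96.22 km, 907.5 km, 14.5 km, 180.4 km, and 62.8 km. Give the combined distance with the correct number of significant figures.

96.22 km + 907.5 km + 14.5 km + 180.4 km + 62.8 km = 1261.42 km.
Addition/subtraction keeps the fewest decimal places: 96.22 → 2 decimal places, 907.5 → 1 decimal place, 14.5 → 1 decimal place, 180.4 → 1 decimal place, 62.8 → 1 decimal place; limit is 1.
Rounded to 1 decimal place: 1261.4 km.

1261.4 km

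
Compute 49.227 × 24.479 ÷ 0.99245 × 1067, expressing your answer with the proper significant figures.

49.227 × 24.479 ÷ 0.99245 × 1067 = 1295545.96313…
Multiplication/division keeps the fewest significant figures: 49.227 → 5 s.f., 24.479 → 5 s.f., 0.99245 → 5 s.f., 1067 → 4 s.f.; limit is 4.
Rounded to 4 significant figures: 1.296 × 10^6.

1.296 × 10^6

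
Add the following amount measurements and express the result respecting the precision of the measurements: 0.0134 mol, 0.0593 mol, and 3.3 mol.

3.4 mol

0.0134 mol + 0.0593 mol + 3.3 mol = 3.3727 mol.
Addition/subtraction keeps the fewest decimal places: 0.0134 → 4 decimal places, 0.0593 → 4 decimal places, 3.3 → 1 decimal place; limit is 1.
Rounded to 1 decimal place: 3.4 mol.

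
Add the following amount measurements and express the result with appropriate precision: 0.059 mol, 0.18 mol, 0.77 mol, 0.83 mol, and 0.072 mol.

1.91 mol

0.059 mol + 0.18 mol + 0.77 mol + 0.83 mol + 0.072 mol = 1.911 mol.
Addition/subtraction keeps the fewest decimal places: 0.059 → 3 decimal places, 0.18 → 2 decimal places, 0.77 → 2 decimal places, 0.83 → 2 decimal places, 0.072 → 3 decimal places; limit is 2.
Rounded to 2 decimal places: 1.91 mol.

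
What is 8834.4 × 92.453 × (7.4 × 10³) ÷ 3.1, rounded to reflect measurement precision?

8834.4 × 92.453 × (7.4 × 10³) ÷ 3.1 = 1.94970135345 × 10^9…
Multiplication/division keeps the fewest significant figures: 8834.4 → 5 s.f., 92.453 → 5 s.f., 7.4 × 10³ → 2 s.f., 3.1 → 2 s.f.; limit is 2.
Rounded to 2 significant figures: 1.9 × 10⁹.

1.9 × 10⁹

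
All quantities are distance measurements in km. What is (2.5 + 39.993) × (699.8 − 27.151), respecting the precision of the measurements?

2.86 × 10⁴ km²

2.5 + 39.993 = 42.493, limited to 1 d.p. → 3 s.f.; 699.8 − 27.151 = 672.649, limited to 1 d.p. → 4 s.f.
Carrying full precision, 42.493 × 672.649 = 28582.873957; keep min(3, 4) = 3 s.f.
Rounded to 3 significant figures: 2.86 × 10⁴ km².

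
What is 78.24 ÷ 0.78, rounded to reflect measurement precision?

78.24 ÷ 0.78 = 100.307692308…
Multiplication/division keeps the fewest significant figures: 78.24 → 4 s.f., 0.78 → 2 s.f.; limit is 2.
Rounded to 2 significant figures: 1.0 × 10^2.

1.0 × 10^2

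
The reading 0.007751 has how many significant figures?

4

0.007751: leading zeros are not significant.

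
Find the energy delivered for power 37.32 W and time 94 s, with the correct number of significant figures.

3.5 × 10^3 J

energy delivered = 37.32 W × 94 s = 3508.08 J.
37.32 has 4 significant figures; 94 has 2.
Division/multiplication keeps the fewest: 2 significant figures.
Rounded: 3.5 × 10^3 J.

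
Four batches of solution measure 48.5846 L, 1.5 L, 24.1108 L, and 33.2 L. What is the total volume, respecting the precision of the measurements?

48.5846 L + 1.5 L + 24.1108 L + 33.2 L = 107.3954 L.
Addition/subtraction keeps the fewest decimal places: 48.5846 → 4 decimal places, 1.5 → 1 decimal place, 24.1108 → 4 decimal places, 33.2 → 1 decimal place; limit is 1.
Rounded to 1 decimal place: 107.4 L.

107.4 L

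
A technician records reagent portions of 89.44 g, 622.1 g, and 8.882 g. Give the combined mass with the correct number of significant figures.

89.44 g + 622.1 g + 8.882 g = 720.422 g.
Addition/subtraction keeps the fewest decimal places: 89.44 → 2 decimal places, 622.1 → 1 decimal place, 8.882 → 3 decimal places; limit is 1.
Rounded to 1 decimal place: 720.4 g.

720.4 g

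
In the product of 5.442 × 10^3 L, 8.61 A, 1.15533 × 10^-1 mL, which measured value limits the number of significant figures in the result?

8.61 A

5.442 × 10^3 L → 4 s.f.; 8.61 A → 3 s.f.; 1.15533 × 10^-1 mL → 6 s.f.
The fewest is 3 significant figures, from 8.61 A.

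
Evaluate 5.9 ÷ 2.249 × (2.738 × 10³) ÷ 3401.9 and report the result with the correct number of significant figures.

2.1

5.9 ÷ 2.249 × (2.738 × 10³) ÷ 3401.9 = 2.11141915293…
Multiplication/division keeps the fewest significant figures: 5.9 → 2 s.f., 2.249 → 4 s.f., 2.738 × 10³ → 4 s.f., 3401.9 → 5 s.f.; limit is 2.
Rounded to 2 significant figures: 2.1.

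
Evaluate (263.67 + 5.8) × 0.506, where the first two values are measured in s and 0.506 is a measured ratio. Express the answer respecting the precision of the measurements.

1.36 × 10^2 s

263.67 s + 5.8 s = 269.47 s; the sum is limited to 1 decimal place (4 s.f.).
Carrying full precision, 269.47 × 0.506 = 136.35182 s; 0.506 has 3 s.f., so the result keeps min(4, 3) = 3 s.f.
Rounded to 3 significant figures: 1.36 × 10^2 s.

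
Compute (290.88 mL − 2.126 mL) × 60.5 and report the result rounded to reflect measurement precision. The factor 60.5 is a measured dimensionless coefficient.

290.88 mL − 2.126 mL = 288.754 mL; the difference is limited to 2 decimal places (5 s.f.).
Carrying full precision, 288.754 × 60.5 = 17469.617 mL; 60.5 has 3 s.f., so the result keeps min(5, 3) = 3 s.f.
Rounded to 3 significant figures: 1.75 × 10⁴ mL.

1.75 × 10⁴ mL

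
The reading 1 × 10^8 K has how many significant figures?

1 × 10^8: in scientific notation every digit of the coefficient is significant.

1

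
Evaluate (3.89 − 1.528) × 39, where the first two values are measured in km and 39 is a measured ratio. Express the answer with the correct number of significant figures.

3.89 km − 1.528 km = 2.362 km; the difference is limited to 2 decimal places (3 s.f.).
Carrying full precision, 2.362 × 39 = 92.118 km; 39 has 2 s.f., so the result keeps min(3, 2) = 2 s.f.
Rounded to 2 significant figures: 92 km.

92 km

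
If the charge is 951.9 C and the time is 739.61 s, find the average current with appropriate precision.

average current = 951.9 C ÷ 739.61 s = 1.28702965076… A.
951.9 has 4 significant figures; 739.61 has 5.
Division/multiplication keeps the fewest: 4 significant figures.
Rounded: 1.287 A.

1.287 A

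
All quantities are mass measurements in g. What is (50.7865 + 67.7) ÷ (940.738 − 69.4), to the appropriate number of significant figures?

50.7865 + 67.7 = 118.4865, limited to 1 d.p. → 4 s.f.; 940.738 − 69.4 = 871.338, limited to 1 d.p. → 4 s.f.
Carrying full precision, 118.4865 ÷ 871.338 = 0.135982247991…; keep min(4, 4) = 4 s.f.
Rounded to 4 significant figures: 0.1360.

0.1360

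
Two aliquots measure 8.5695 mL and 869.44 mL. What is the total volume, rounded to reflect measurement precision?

878.01 mL

8.5695 mL + 869.44 mL = 878.0095 mL.
Addition/subtraction keeps the fewest decimal places: 8.5695 → 4 decimal places, 869.44 → 2 decimal places; limit is 2.
Rounded to 2 decimal places: 878.01 mL.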